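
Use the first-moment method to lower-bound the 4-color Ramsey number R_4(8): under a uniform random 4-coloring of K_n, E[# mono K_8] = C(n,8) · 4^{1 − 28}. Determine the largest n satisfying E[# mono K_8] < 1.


We need C(n, 8) · 4^{1 − 28} < 1, i.e. C(n, 8) < 4^{28 − 1} = 18014398509481984.
Check values of n near the boundary:
  n = 405: C(405, 8) = 16745853821188050; 16745853821188050 < 18014398509481984? YES
  n = 406: C(406, 8) = 17082453897995850; 17082453897995850 < 18014398509481984? YES
  n = 407: C(407, 8) = 17424959239309050; 17424959239309050 < 18014398509481984? YES
  n = 408: C(408, 8) = 17773458424095231; 17773458424095231 < 18014398509481984? YES
  n = 409: C(409, 8) = 18128041135797879; 18128041135797879 < 18014398509481984? NO
  n = 410: C(410, 8) = 18488798173326195; 18488798173326195 < 18014398509481984? NO
The largest n with C(n, 8) < 18014398509481984 is n = 408 (where E[X] = 17773458424095231/18014398509481984 ≈ 0.9866). Hence R_4(8) > 408, i.e. R_4(8) ≥ 409.

Largest n = 408; hence R_4(8) > 408.


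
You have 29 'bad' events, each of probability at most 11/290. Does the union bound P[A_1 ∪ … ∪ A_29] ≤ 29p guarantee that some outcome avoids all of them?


Union bound: P[∪_{i=1}^{29} A_i] ≤ Σ_i P[A_i] ≤ 29·p = 29·(11/290) = 11/10.
Numerically: 11/10 ≈ 1.10000.
Is 11/10 < 1? NO.
Since the bound 11/10 is ≥ 1, the union bound is uninformative here; it does NOT by itself certify existence.

29·p = 11/10 ≈ 1.10000; existence NOT certified by the union bound.


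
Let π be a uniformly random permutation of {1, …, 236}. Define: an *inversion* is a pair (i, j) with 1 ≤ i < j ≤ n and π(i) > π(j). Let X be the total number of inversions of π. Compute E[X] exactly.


Write X = Σ X_I over the C(236, 2) = 27730 pairs i < j, with X_I the indicator of one inversion.
There are 27730 indicators.
For each fixed pair i < j, the values π(i) and π(j) are two distinct elements of {1, …, 236} in uniformly random order; by symmetry P[π(i) > π(j)] = 1/2.
By linearity: E[X] = 27730 · (1/2) = C(236, 2) · (1/2) = 27730/2 = 13865 ≈ 13865.00000.

E[X] = 13865 = 13865.00000.


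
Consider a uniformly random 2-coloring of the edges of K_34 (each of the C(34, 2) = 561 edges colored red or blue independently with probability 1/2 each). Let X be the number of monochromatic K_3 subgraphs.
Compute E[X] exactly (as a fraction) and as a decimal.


Let X = Σ_S X_S over the C(34, 3) = 5984 subsets S of size 3, where X_S = 1 if the K_3 on S is monochromatic.
For a fixed S, the K_3 on S has C(3, 2) = 3 edges. P[all 3 edges red] = (1/2)^3, and likewise for blue, so P[monochromatic] = 2·(1/2)^3 = 2^{1 − 3} = 1/4.
By linearity of expectation: E[X] = C(34, 3) · 2^{1 − 3} = 5984 · 1/4 = 1496.
Numerically: E[X] ≈ 1496.0000.

E[X] = C(34,3)·2^(1−C(3,2)) = 1496 ≈ 1496.0000.


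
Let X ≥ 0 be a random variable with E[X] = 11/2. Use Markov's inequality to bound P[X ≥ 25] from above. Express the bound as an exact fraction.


μ = E[X] = 11/2, a = 25.
Markov: P[X ≥ 25] ≤ μ/a = (11/2)/25 = 11/50.
Numerically: ≈ 0.220.
(Since a = 25 > μ = 5.500, the bound 11/50 is < 1 and informative.)

P[X ≥ 25] ≤ 11/50 ≈ 0.220.


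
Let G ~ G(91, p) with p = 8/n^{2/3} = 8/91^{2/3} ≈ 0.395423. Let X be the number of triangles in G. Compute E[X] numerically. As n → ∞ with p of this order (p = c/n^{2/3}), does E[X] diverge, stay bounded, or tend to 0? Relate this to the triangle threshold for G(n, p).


Number of potential triangles: C(91, 3) = 121485.
Each occurs with probability p³ ≈ (0.395423)³ ≈ 6.18282816e-02.
By linearity: E[X] = C(91, 3)·p³ ≈ 121485 · 6.18282816e-02 ≈ 7511.208791.
Since α = 2/3 < 1, p = c/n^{2/3} ≫ 1/n is above the triangle threshold p ~ 1/n. Asymptotically E[X] ~ (c³/6)·n^{3(1−α)} = (8³/6)·n^{1} → ∞; triangles are abundant w.h.p.

E[X] ≈ 7511.208791; in regime p = Θ(1/n^{2/3}) E[X] diverges (above the triangle threshold p ~ 1/n).


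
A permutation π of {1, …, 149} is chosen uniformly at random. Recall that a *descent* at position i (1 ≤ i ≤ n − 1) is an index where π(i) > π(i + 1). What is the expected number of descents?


Write X = Σ X_I over i = 1, …, 148, with X_I the indicator of one descent.
There are 148 indicators.
For each fixed i, the pair (π(i), π(i+1)) is a uniformly random ordered pair of distinct values from {1, …, 149}; by symmetry P[π(i) > π(i+1)] = 1/2.
By linearity: E[X] = 148 · (1/2) = (149 − 1) · (1/2) = 74 ≈ 74.00000.

E[X] = 74 = 74.00000.


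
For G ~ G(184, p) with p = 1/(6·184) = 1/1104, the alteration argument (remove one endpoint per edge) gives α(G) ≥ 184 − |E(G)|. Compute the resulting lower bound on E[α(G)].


E[|E(G)|] = C(184, 2)·p = 16836 · (1/1104) = 61/4.
E[α(G)] ≥ n − E[|E(G)|] = 184 − 61/4 = 675/4.
Numerically: ≈ 168.750000.
(This is only a lower bound; the true E[α(G)] may be larger.)

E[α(G)] ≥ 675/4 ≈ 168.750000.


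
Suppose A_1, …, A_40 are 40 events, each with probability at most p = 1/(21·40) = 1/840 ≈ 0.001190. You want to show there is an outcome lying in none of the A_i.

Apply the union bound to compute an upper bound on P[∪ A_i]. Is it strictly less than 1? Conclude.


Union bound: P[∪_{i=1}^{40} A_i] ≤ Σ_i P[A_i] ≤ 40·p = 40·(1/840) = 1/21.
Numerically: 1/21 ≈ 0.047619.
Is 1/21 < 1? YES.
Since P[∪ A_i] ≤ 1/21 < 1, the complement has P[∩ A_i^c] ≥ 1 − 1/21 = 20/21 > 0, so some outcome avoids every A_i.

40·p = 1/21 ≈ 0.047619; existence CERTIFIED by the union bound.


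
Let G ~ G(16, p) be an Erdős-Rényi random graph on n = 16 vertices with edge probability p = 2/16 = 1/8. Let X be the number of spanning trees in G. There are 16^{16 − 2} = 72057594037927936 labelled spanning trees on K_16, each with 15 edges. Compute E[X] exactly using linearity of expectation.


K_16 has 16^{16 − 2} = 72057594037927936 labelled spanning trees.
For each such spanning tree H, let X_H = 1 if all 15 edges of H are present in G. Then P[X_H = 1] = p^{15} = (1/8)^{15} = 1/35184372088832.
By linearity of expectation: E[X] = Σ_H E[X_H] = 72057594037927936 · p^{15} = 72057594037927936 · 1/35184372088832 = 2048.
Numerically: E[X] ≈ 2048.

E[X] = 72057594037927936 · (1/8)^{15} = 2048 ≈ 2048.


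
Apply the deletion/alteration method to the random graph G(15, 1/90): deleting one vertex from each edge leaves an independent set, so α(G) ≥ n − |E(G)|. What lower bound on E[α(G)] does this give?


E[|E(G)|] = C(15, 2)·p = 105 · (1/90) = 7/6.
E[α(G)] ≥ n − E[|E(G)|] = 15 − 7/6 = 83/6.
Numerically: ≈ 13.833.
(This is only a lower bound; the true E[α(G)] may be larger.)

E[α(G)] ≥ 83/6 ≈ 13.833.


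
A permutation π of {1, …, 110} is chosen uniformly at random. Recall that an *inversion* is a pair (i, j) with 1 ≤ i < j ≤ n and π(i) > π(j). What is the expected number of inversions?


Write X = Σ X_I over the C(110, 2) = 5995 pairs i < j, with X_I the indicator of one inversion.
There are 5995 indicators.
For each fixed pair i < j, the values π(i) and π(j) are two distinct elements of {1, …, 110} in uniformly random order; by symmetry P[π(i) > π(j)] = 1/2.
By linearity: E[X] = 5995 · (1/2) = C(110, 2) · (1/2) = 5995/2 = 5995/2 ≈ 2997.500.

E[X] = 5995/2 = 2997.500.


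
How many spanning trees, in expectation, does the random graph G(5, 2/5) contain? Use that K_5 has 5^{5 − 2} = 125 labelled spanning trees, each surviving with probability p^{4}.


K_5 has 5^{5 − 2} = 125 labelled spanning trees.
For each such spanning tree H, let X_H = 1 if all 4 edges of H are present in G. Then P[X_H = 1] = p^{4} = (2/5)^{4} = 16/625.
By linearity of expectation: E[X] = Σ_H E[X_H] = 125 · p^{4} = 125 · 16/625 = 16/5.
Numerically: E[X] ≈ 3.2.

E[X] = 125 · (2/5)^{4} = 16/5 ≈ 3.2.


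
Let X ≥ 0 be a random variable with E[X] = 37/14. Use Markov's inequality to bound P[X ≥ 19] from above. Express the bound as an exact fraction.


μ = E[X] = 37/14, a = 19.
Markov: P[X ≥ 19] ≤ μ/a = (37/14)/19 = 37/266.
Numerically: ≈ 0.1391.
(Since a = 19 > μ = 2.6429, the bound 37/266 is < 1 and informative.)

P[X ≥ 19] ≤ 37/266 ≈ 0.1391.


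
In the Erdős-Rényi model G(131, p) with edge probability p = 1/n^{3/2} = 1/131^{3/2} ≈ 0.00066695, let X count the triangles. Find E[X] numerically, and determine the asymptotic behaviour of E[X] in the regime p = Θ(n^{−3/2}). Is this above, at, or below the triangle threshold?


Number of potential triangles: C(131, 3) = 366145.
Each occurs with probability p³ ≈ (0.00066695)³ ≈ 2.96673783e-10.
By linearity: E[X] = C(131, 3)·p³ ≈ 366145 · 2.96673783e-10 ≈ 0.000109.
Since α = 3/2 > 1, p = c/n^{3/2} = o(1/n) is below the triangle threshold p ~ 1/n. Asymptotically E[X] ~ (c³/6)·n^{3(1−α)} = (1³/6)·n^{-1.5} → 0, so by Markov's inequality G has no triangles w.h.p.

E[X] ≈ 0.000109; in regime p = Θ(1/n^{3/2}) E[X] tends to 0 (below the triangle threshold p ~ 1/n).


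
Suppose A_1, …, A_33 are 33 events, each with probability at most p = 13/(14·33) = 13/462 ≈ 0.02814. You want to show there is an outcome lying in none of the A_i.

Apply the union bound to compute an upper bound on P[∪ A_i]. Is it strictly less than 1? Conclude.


Union bound: P[∪_{i=1}^{33} A_i] ≤ Σ_i P[A_i] ≤ 33·p = 33·(13/462) = 13/14.
Numerically: 13/14 ≈ 0.92857.
Is 13/14 < 1? YES.
Since P[∪ A_i] ≤ 13/14 < 1, the complement has P[∩ A_i^c] ≥ 1 − 13/14 = 1/14 > 0, so some outcome avoids every A_i.

33·p = 13/14 ≈ 0.92857; existence CERTIFIED by the union bound.


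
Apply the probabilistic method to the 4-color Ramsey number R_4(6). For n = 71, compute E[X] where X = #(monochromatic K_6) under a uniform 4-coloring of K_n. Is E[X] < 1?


E[X] = C(71, 6) · 4^{1 − 15} = 143218999 · 4^{−14} = 143218999/268435456.
As a reduced fraction: E[X] = 143218999/268435456 ≈ 0.533532.
Is E[X] < 1? YES.
Since E[X] < 1, there exists a 4-coloring of K_{71} with no monochromatic K_6; hence R_4(6) > 71.

E[X] = 143218999/268435456 ≈ 0.533532; E[X] < 1, so R_4(6) > 71.


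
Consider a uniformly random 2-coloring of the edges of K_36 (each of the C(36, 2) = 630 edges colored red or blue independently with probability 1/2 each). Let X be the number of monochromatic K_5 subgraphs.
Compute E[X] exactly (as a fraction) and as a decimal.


Let X = Σ_S X_S over the C(36, 5) = 376992 subsets S of size 5, where X_S = 1 if the K_5 on S is monochromatic.
For a fixed S, the K_5 on S has C(5, 2) = 10 edges. P[all 10 edges red] = (1/2)^10, and likewise for blue, so P[monochromatic] = 2·(1/2)^10 = 2^{1 − 10} = 1/512.
By linearity: E[X] = C(36, 5) · 2^{1 − 10} = 376992 · 1/512 = 11781/16.
Numerically: E[X] ≈ 736.31250.

E[X] = C(36,5)·2^(1−C(5,2)) = 11781/16 ≈ 736.31250.


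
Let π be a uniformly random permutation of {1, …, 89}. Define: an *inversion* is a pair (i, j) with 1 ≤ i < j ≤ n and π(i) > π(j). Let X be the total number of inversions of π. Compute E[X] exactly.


Write X = Σ X_I over the C(89, 2) = 3916 pairs i < j, with X_I the indicator of one inversion.
There are 3916 indicators.
For each fixed pair i < j, the values π(i) and π(j) are two distinct elements of {1, …, 89} in uniformly random order; by symmetry P[π(i) > π(j)] = 1/2.
By linearity: E[X] = 3916 · (1/2) = C(89, 2) · (1/2) = 3916/2 = 1958 ≈ 1958.000.

E[X] = 1958 = 1958.000.


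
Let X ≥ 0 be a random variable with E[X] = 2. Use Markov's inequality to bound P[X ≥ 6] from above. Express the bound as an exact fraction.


μ = E[X] = 2, a = 6.
Markov: P[X ≥ 6] ≤ μ/a = (2)/6 = 1/3.
Numerically: ≈ 0.333333.
(Since a = 6 > μ = 2.000000, the bound 1/3 is < 1 and informative.)

P[X ≥ 6] ≤ 1/3 ≈ 0.333333.


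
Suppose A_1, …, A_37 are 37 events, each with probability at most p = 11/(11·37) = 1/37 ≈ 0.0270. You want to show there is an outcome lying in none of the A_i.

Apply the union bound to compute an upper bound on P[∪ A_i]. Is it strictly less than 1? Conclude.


Union bound: P[∪_{i=1}^{37} A_i] ≤ Σ_i P[A_i] ≤ 37·p = 37·(1/37) = 1.
Numerically: 1 ≈ 1.0000.
Is 1 < 1? NO.
Since the bound 1 is ≥ 1, the union bound is uninformative here; it does NOT by itself certify existence.

37·p = 1 ≈ 1.0000; existence NOT certified by the union bound.


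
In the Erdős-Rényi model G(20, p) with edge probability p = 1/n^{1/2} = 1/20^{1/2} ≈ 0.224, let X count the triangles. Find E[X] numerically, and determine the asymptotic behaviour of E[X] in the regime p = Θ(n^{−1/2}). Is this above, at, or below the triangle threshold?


Number of potential triangles: C(20, 3) = 1140.
Each occurs with probability p³ ≈ (0.224)³ ≈ 1.11803e-02.
By linearity: E[X] = C(20, 3)·p³ ≈ 1140 · 1.11803e-02 ≈ 12.746.
Since α = 1/2 < 1, p = c/n^{1/2} ≫ 1/n is above the triangle threshold p ~ 1/n. Asymptotically E[X] ~ (c³/6)·n^{3(1−α)} = (1³/6)·n^{1.5} → ∞; triangles are abundant w.h.p.

E[X] ≈ 12.746; in regime p = Θ(1/n^{1/2}) E[X] diverges (above the triangle threshold p ~ 1/n).


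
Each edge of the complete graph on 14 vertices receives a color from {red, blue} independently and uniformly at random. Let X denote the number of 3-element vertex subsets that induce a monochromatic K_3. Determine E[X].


Let X = Σ_S X_S over the C(14, 3) = 364 subsets S of size 3, where X_S = 1 if the K_3 on S is monochromatic.
For a fixed S, the K_3 on S has C(3, 2) = 3 edges. P[all 3 edges red] = (1/2)^3, and likewise for blue, so P[monochromatic] = 2·(1/2)^3 = 2^{1 − 3} = 1/4.
By linearity: E[X] = C(14, 3) · 2^{1 − 3} = 364 · 1/4 = 91.
Numerically: E[X] ≈ 91.000.

E[X] = C(14,3)·2^(1−C(3,2)) = 91 ≈ 91.000.


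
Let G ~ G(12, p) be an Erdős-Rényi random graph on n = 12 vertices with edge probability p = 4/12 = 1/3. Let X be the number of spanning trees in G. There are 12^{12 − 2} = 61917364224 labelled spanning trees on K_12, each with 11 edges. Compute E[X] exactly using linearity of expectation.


K_12 has 12^{12 − 2} = 61917364224 labelled spanning trees.
For each such spanning tree H, let X_H = 1 if all 11 edges of H are present in G. Then P[X_H = 1] = p^{11} = (1/3)^{11} = 1/177147.
Summing the indicators: E[X] = Σ_H E[X_H] = 61917364224 · p^{11} = 61917364224 · 1/177147 = 1048576/3.
Numerically: E[X] ≈ 3.5e+05.

E[X] = 61917364224 · (1/3)^{11} = 1048576/3 ≈ 3.5e+05.


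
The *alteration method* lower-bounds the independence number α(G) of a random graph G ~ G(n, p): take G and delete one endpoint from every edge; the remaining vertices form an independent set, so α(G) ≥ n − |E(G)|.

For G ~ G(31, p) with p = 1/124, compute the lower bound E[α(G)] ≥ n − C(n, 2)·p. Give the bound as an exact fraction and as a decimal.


E[|E(G)|] = C(31, 2)·p = 465 · (1/124) = 15/4.
E[α(G)] ≥ n − E[|E(G)|] = 31 − 15/4 = 109/4.
Numerically: ≈ 27.2500.
(This is only a lower bound; the true E[α(G)] may be larger.)

E[α(G)] ≥ 109/4 ≈ 27.2500.


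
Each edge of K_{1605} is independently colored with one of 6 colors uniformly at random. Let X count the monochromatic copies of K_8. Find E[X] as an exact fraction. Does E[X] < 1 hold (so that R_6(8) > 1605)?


E[X] = C(1605, 8) · 6^{1 − 28} = 1073226690197348380200 · 6^{−27} = 1073226690197348380200/1023490369077469249536.
As a reduced fraction: E[X] = 14905926252740949725/14215144014964850688 ≈ 1.04859.
Is E[X] < 1? NO.
Since E[X] ≥ 1, the first-moment bound is inconclusive at n = 1605; it does NOT by itself certify R_6(8) > 1605.

E[X] = 14905926252740949725/14215144014964850688 ≈ 1.04859; E[X] ≥ 1; first-moment method inconclusive here.


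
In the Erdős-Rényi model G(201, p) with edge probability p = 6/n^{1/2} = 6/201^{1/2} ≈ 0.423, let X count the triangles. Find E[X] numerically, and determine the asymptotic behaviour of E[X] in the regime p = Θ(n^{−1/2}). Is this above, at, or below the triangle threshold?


Number of potential triangles: C(201, 3) = 1333300.
Each occurs with probability p³ ≈ (0.423)³ ≈ 7.57983e-02.
By linearity: E[X] = C(201, 3)·p³ ≈ 1333300 · 7.57983e-02 ≈ 101061.920.
Since α = 1/2 < 1, p = c/n^{1/2} ≫ 1/n is above the triangle threshold p ~ 1/n. Asymptotically E[X] ~ (c³/6)·n^{3(1−α)} = (6³/6)·n^{1.5} → ∞; triangles are abundant w.h.p.

E[X] ≈ 101061.920; in regime p = Θ(1/n^{1/2}) E[X] diverges (above the triangle threshold p ~ 1/n).


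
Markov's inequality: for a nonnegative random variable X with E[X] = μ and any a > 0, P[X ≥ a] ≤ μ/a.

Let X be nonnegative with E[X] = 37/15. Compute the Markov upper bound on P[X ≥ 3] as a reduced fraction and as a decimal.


μ = E[X] = 37/15, a = 3.
Markov: P[X ≥ 3] ≤ μ/a = (37/15)/3 = 37/45.
Numerically: ≈ 0.822222.
(Since a = 3 > μ = 2.466667, the bound 37/45 is < 1 and informative.)

P[X ≥ 3] ≤ 37/45 ≈ 0.822222.


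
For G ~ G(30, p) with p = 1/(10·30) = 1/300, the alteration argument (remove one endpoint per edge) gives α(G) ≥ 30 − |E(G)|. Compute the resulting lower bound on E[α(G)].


E[|E(G)|] = C(30, 2)·p = 435 · (1/300) = 29/20.
E[α(G)] ≥ n − E[|E(G)|] = 30 − 29/20 = 571/20.
Numerically: ≈ 28.5500.
(This is only a lower bound; the true E[α(G)] may be larger.)

E[α(G)] ≥ 571/20 ≈ 28.5500.


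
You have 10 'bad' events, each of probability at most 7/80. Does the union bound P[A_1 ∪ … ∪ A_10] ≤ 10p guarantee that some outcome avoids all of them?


Union bound: P[∪_{i=1}^{10} A_i] ≤ Σ_i P[A_i] ≤ 10·p = 10·(7/80) = 7/8.
Numerically: 7/8 ≈ 0.875000.
Is 7/8 < 1? YES.
Since P[∪ A_i] ≤ 7/8 < 1, the complement has P[∩ A_i^c] ≥ 1 − 7/8 = 1/8 > 0, so some outcome avoids every A_i.

10·p = 7/8 ≈ 0.875000; existence CERTIFIED by the union bound.


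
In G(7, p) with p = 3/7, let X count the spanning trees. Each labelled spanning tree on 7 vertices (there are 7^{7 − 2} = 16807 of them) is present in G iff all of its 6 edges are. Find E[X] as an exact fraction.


K_7 has 7^{7 − 2} = 16807 labelled spanning trees.
For each such spanning tree H, let X_H = 1 if all 6 edges of H are present in G. Then P[X_H = 1] = p^{6} = (3/7)^{6} = 729/117649.
By linearity of expectation: E[X] = Σ_H E[X_H] = 16807 · p^{6} = 16807 · 729/117649 = 729/7.
Numerically: E[X] ≈ 104.

E[X] = 16807 · (3/7)^{6} = 729/7 ≈ 104.


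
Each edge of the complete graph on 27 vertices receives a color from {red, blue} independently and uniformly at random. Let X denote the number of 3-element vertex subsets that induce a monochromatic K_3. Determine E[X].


Let X = Σ_S X_S over the C(27, 3) = 2925 subsets S of size 3, where X_S = 1 if the K_3 on S is monochromatic.
For a fixed S, the K_3 on S has C(3, 2) = 3 edges. P[all 3 edges red] = (1/2)^3, and likewise for blue, so P[monochromatic] = 2·(1/2)^3 = 2^{1 − 3} = 1/4.
By linearity of expectation: E[X] = C(27, 3) · 2^{1 − 3} = 2925 · 1/4 = 2925/4.
Numerically: E[X] ≈ 731.2500.

E[X] = C(27,3)·2^(1−C(3,2)) = 2925/4 ≈ 731.2500.


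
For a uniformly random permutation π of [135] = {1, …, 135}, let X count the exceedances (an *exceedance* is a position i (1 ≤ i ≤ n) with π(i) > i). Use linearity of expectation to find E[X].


Write X = Σ_{i=1}^{135} X_i, where X_i = 1_{π(i) > i}.
For each fixed i, π(i) is uniform over {1, …, 135} (marginal of a uniform permutation), so P[π(i) > i] = (n − i)/n. Summing: Σ_{i=1}^{135} (n − i)/n = (0 + 1 + … + 134)/135 = 135(135 − 1)/(2·135) = (135 − 1)/2.
Hence E[X] = Σ_{i=1}^{135} (135 − i)/135 = 67 ≈ 67.000.

E[X] = 67 = 67.000.


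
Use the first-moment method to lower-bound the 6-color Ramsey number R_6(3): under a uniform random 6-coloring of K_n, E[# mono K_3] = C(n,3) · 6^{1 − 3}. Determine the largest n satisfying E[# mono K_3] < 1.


We need C(n, 3) · 6^{1 − 3} < 1, i.e. C(n, 3) < 6^{3 − 1} = 36.
Check values of n near the boundary:
  n = 3: C(3, 3) = 1; 1 < 36? YES
  n = 4: C(4, 3) = 4; 4 < 36? YES
  n = 5: C(5, 3) = 10; 10 < 36? YES
  n = 6: C(6, 3) = 20; 20 < 36? YES
  n = 7: C(7, 3) = 35; 35 < 36? YES
  n = 8: C(8, 3) = 56; 56 < 36? NO
  n = 9: C(9, 3) = 84; 84 < 36? NO
The largest n with C(n, 3) < 36 is n = 7 (where E[X] = 35/36 ≈ 0.9722). Hence R_6(3) > 7, i.e. R_6(3) ≥ 8.

Largest n = 7; hence R_6(3) > 7.


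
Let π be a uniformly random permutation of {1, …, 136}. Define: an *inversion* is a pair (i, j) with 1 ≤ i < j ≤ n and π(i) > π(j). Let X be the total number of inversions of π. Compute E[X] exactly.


Write X = Σ X_I over the C(136, 2) = 9180 pairs i < j, with X_I the indicator of one inversion.
There are 9180 indicators.
For each fixed pair i < j, the values π(i) and π(j) are two distinct elements of {1, …, 136} in uniformly random order; by symmetry P[π(i) > π(j)] = 1/2.
By linearity: E[X] = 9180 · (1/2) = C(136, 2) · (1/2) = 9180/2 = 4590 ≈ 4590.00000.

E[X] = 4590 = 4590.00000.


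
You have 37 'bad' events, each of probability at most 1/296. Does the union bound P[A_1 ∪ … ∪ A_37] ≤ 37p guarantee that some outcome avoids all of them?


Union bound: P[∪_{i=1}^{37} A_i] ≤ Σ_i P[A_i] ≤ 37·p = 37·(1/296) = 1/8.
Numerically: 1/8 ≈ 0.12500.
Is 1/8 < 1? YES.
Since P[∪ A_i] ≤ 1/8 < 1, the complement has P[∩ A_i^c] ≥ 1 − 1/8 = 7/8 > 0, so some outcome avoids every A_i.

37·p = 1/8 ≈ 0.12500; existence CERTIFIED by the union bound.


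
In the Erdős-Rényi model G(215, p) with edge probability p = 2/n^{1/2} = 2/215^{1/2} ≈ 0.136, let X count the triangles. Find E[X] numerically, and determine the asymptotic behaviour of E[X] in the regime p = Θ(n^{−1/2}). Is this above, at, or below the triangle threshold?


Number of potential triangles: C(215, 3) = 1633355.
Each occurs with probability p³ ≈ (0.136)³ ≈ 2.53765e-03.
By linearity: E[X] = C(215, 3)·p³ ≈ 1633355 · 2.53765e-03 ≈ 4144.889.
Since α = 1/2 < 1, p = c/n^{1/2} ≫ 1/n is above the triangle threshold p ~ 1/n. Asymptotically E[X] ~ (c³/6)·n^{3(1−α)} = (2³/6)·n^{1.5} → ∞; triangles are abundant w.h.p.

E[X] ≈ 4144.889; in regime p = Θ(1/n^{1/2}) E[X] diverges (above the triangle threshold p ~ 1/n).


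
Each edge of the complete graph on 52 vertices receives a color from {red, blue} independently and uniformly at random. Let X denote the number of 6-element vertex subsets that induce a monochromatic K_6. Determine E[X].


Let X = Σ_S X_S over the C(52, 6) = 20358520 subsets S of size 6, where X_S = 1 if the K_6 on S is monochromatic.
For a fixed S, the K_6 on S has C(6, 2) = 15 edges. P[all 15 edges red] = (1/2)^15, and likewise for blue, so P[monochromatic] = 2·(1/2)^15 = 2^{1 − 15} = 1/16384.
By linearity of expectation: E[X] = C(52, 6) · 2^{1 − 15} = 20358520 · 1/16384 = 2544815/2048.
Numerically: E[X] ≈ 1242.585449.

E[X] = C(52,6)·2^(1−C(6,2)) = 2544815/2048 ≈ 1242.585449.


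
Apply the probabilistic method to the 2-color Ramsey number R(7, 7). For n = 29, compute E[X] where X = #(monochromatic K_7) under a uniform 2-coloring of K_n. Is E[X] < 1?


E[X] = C(29, 7) · 2^{1 − 21} = 1560780 · 2^{−20} = 1560780/1048576.
As a reduced fraction: E[X] = 390195/262144 ≈ 1.4885.
Is E[X] < 1? NO.
Since E[X] ≥ 1, the first-moment bound is inconclusive at n = 29; it does NOT by itself certify R(7, 7) > 29.

E[X] = 390195/262144 ≈ 1.4885; E[X] ≥ 1; first-moment method inconclusive here.


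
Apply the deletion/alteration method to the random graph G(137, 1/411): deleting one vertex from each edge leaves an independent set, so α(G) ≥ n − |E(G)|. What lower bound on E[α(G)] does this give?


E[|E(G)|] = C(137, 2)·p = 9316 · (1/411) = 68/3.
E[α(G)] ≥ n − E[|E(G)|] = 137 − 68/3 = 343/3.
Numerically: ≈ 114.333333.
(This is only a lower bound; the true E[α(G)] may be larger.)

E[α(G)] ≥ 343/3 ≈ 114.333333.


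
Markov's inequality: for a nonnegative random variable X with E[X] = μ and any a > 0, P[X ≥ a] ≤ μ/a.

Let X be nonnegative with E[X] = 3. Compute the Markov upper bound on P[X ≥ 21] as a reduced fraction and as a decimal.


μ = E[X] = 3, a = 21.
Markov: P[X ≥ 21] ≤ μ/a = (3)/21 = 1/7.
Numerically: ≈ 0.14286.
(Since a = 21 > μ = 3.00000, the bound 1/7 is < 1 and informative.)

P[X ≥ 21] ≤ 1/7 ≈ 0.14286.


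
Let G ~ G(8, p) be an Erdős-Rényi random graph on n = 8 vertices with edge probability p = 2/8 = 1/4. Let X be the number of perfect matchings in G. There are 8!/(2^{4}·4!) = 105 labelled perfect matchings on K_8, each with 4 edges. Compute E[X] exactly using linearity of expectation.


K_8 has 8!/(2^{4}·4!) = 105 labelled perfect matchings.
For each such perfect matching H, let X_H = 1 if all 4 edges of H are present in G. Then P[X_H = 1] = p^{4} = (1/4)^{4} = 1/256.
By linearity: E[X] = Σ_H E[X_H] = 105 · p^{4} = 105 · 1/256 = 105/256.
Numerically: E[X] ≈ 0.4102.

E[X] = 105 · (1/4)^{4} = 105/256 ≈ 0.4102.


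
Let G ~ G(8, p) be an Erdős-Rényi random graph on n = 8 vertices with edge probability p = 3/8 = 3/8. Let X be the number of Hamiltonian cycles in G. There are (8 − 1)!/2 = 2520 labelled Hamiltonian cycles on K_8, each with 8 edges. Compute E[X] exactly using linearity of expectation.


K_8 has (8 − 1)!/2 = 2520 labelled Hamiltonian cycles.
For each such Hamiltonian cycle H, let X_H = 1 if all 8 edges of H are present in G. Then P[X_H = 1] = p^{8} = (3/8)^{8} = 6561/16777216.
By linearity of expectation: E[X] = Σ_H E[X_H] = 2520 · p^{8} = 2520 · 6561/16777216 = 2066715/2097152.
Numerically: E[X] ≈ 0.985487.

E[X] = 2520 · (3/8)^{8} = 2066715/2097152 ≈ 0.985487.


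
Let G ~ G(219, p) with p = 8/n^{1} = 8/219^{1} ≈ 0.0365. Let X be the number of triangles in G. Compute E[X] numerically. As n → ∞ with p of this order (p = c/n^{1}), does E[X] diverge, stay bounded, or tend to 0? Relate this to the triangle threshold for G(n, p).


Number of potential triangles: C(219, 3) = 1726669.
Each occurs with probability p³ ≈ (0.0365)³ ≈ 4.87458e-05.
By linearity: E[X] = C(219, 3)·p³ ≈ 1726669 · 4.87458e-05 ≈ 84.168.
Here α = 1, so p = 8/n is exactly at the triangle threshold p ~ 1/n. Asymptotically E[X] → c³/6 = 8³/6 = 256/3 ≈ 85.333, a bounded constant. In this regime the triangle count is asymptotically Poisson(c³/6).

E[X] ≈ 84.168; in regime p = Θ(1/n^{1}) E[X] stays bounded (at the triangle threshold p ~ 1/n).


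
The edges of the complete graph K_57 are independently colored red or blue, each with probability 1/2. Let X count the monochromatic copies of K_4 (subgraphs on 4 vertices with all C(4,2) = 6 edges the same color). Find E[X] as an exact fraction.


Let X = Σ_S X_S over the C(57, 4) = 395010 subsets S of size 4, where X_S = 1 if the K_4 on S is monochromatic.
For a fixed S, the K_4 on S has C(4, 2) = 6 edges. P[all 6 edges red] = (1/2)^6, and likewise for blue, so P[monochromatic] = 2·(1/2)^6 = 2^{1 − 6} = 1/32.
Summing: E[X] = C(57, 4) · 2^{1 − 6} = 395010 · 1/32 = 197505/16.
Numerically: E[X] ≈ 12344.0625.

E[X] = C(57,4)·2^(1−C(4,2)) = 197505/16 ≈ 12344.0625.


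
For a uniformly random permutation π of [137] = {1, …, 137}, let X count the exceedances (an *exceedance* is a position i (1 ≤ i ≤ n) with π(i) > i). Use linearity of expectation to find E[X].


Write X = Σ_{i=1}^{137} X_i, where X_i = 1_{π(i) > i}.
For each fixed i, π(i) is uniform over {1, …, 137} (marginal of a uniform permutation), so P[π(i) > i] = (n − i)/n. Summing: Σ_{i=1}^{137} (n − i)/n = (0 + 1 + … + 136)/137 = 137(137 − 1)/(2·137) = (137 − 1)/2.
Hence E[X] = Σ_{i=1}^{137} (137 − i)/137 = 68 ≈ 68.000000.

E[X] = 68 = 68.000000.


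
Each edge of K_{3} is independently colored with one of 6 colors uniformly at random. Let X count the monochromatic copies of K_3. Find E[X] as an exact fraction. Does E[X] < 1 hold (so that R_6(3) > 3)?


E[X] = C(3, 3) · 6^{1 − 3} = 1 · 6^{−2} = 1/36.
As a reduced fraction: E[X] = 1/36 ≈ 0.0277778.
Is E[X] < 1? YES.
Since E[X] < 1, there exists a 6-coloring of K_{3} with no monochromatic K_3; hence R_6(3) > 3.

E[X] = 1/36 ≈ 0.0277778; E[X] < 1, so R_6(3) > 3.


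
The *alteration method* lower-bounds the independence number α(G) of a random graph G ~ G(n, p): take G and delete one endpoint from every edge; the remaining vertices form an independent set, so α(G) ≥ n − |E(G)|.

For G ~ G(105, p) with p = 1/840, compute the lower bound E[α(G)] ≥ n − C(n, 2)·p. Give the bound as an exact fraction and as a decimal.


E[|E(G)|] = C(105, 2)·p = 5460 · (1/840) = 13/2.
E[α(G)] ≥ n − E[|E(G)|] = 105 − 13/2 = 197/2.
Numerically: ≈ 98.500000.
(This is only a lower bound; the true E[α(G)] may be larger.)

E[α(G)] ≥ 197/2 ≈ 98.500000.


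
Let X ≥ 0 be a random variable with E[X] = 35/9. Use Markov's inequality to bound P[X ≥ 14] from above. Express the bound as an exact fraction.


μ = E[X] = 35/9, a = 14.
Markov: P[X ≥ 14] ≤ μ/a = (35/9)/14 = 5/18.
Numerically: ≈ 0.27778.
(Since a = 14 > μ = 3.88889, the bound 5/18 is < 1 and informative.)

P[X ≥ 14] ≤ 5/18 ≈ 0.27778.


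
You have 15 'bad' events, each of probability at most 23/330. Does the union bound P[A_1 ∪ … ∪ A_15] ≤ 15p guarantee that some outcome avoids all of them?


Union bound: P[∪_{i=1}^{15} A_i] ≤ Σ_i P[A_i] ≤ 15·p = 15·(23/330) = 23/22.
Numerically: 23/22 ≈ 1.0455.
Is 23/22 < 1? NO.
Since the bound 23/22 is ≥ 1, the union bound is uninformative here; it does NOT by itself certify existence.

15·p = 23/22 ≈ 1.0455; existence NOT certified by the union bound.


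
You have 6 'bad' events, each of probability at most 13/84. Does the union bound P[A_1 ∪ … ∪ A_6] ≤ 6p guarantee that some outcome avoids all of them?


Union bound: P[∪_{i=1}^{6} A_i] ≤ Σ_i P[A_i] ≤ 6·p = 6·(13/84) = 13/14.
Numerically: 13/14 ≈ 0.9286.
Is 13/14 < 1? YES.
Since P[∪ A_i] ≤ 13/14 < 1, the complement has P[∩ A_i^c] ≥ 1 − 13/14 = 1/14 > 0, so some outcome avoids every A_i.

6·p = 13/14 ≈ 0.9286; existence CERTIFIED by the union bound.


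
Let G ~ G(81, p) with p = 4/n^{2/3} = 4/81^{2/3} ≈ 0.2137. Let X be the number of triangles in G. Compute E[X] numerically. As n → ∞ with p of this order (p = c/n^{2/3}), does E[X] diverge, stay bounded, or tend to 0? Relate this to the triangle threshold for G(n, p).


Number of potential triangles: C(81, 3) = 85320.
Each occurs with probability p³ ≈ (0.2137)³ ≈ 9.754611e-03.
By linearity: E[X] = C(81, 3)·p³ ≈ 85320 · 9.754611e-03 ≈ 832.2634.
Since α = 2/3 < 1, p = c/n^{2/3} ≫ 1/n is above the triangle threshold p ~ 1/n. Asymptotically E[X] ~ (c³/6)·n^{3(1−α)} = (4³/6)·n^{1} → ∞; triangles are abundant w.h.p.

E[X] ≈ 832.2634; in regime p = Θ(1/n^{2/3}) E[X] diverges (above the triangle threshold p ~ 1/n).


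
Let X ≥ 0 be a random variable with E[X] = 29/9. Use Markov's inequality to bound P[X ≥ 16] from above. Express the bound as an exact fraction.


μ = E[X] = 29/9, a = 16.
Markov: P[X ≥ 16] ≤ μ/a = (29/9)/16 = 29/144.
Numerically: ≈ 0.20139.
(Since a = 16 > μ = 3.22222, the bound 29/144 is < 1 and informative.)

P[X ≥ 16] ≤ 29/144 ≈ 0.20139.


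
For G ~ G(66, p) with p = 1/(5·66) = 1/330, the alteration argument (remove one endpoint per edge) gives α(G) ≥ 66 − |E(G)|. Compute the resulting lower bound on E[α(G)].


E[|E(G)|] = C(66, 2)·p = 2145 · (1/330) = 13/2.
E[α(G)] ≥ n − E[|E(G)|] = 66 − 13/2 = 119/2.
Numerically: ≈ 59.500.
(This is only a lower bound; the true E[α(G)] may be larger.)

E[α(G)] ≥ 119/2 ≈ 59.500.


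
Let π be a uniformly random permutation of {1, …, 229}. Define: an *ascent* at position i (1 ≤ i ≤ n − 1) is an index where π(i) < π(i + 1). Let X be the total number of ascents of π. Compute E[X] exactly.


Write X = Σ X_I over i = 1, …, 228, with X_I the indicator of one ascent.
There are 228 indicators.
For each fixed i, the pair (π(i), π(i+1)) is a uniformly random ordered pair of distinct values from {1, …, 229}; by symmetry P[π(i) < π(i+1)] = 1/2.
By linearity: E[X] = 228 · (1/2) = (229 − 1) · (1/2) = 114 ≈ 114.000.

E[X] = 114 = 114.000.


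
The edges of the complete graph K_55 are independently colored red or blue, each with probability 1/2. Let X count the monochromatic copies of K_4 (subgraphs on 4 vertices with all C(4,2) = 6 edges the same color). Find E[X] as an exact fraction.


Let X = Σ_S X_S over the C(55, 4) = 341055 subsets S of size 4, where X_S = 1 if the K_4 on S is monochromatic.
For a fixed S, the K_4 on S has C(4, 2) = 6 edges. P[all 6 edges red] = (1/2)^6, and likewise for blue, so P[monochromatic] = 2·(1/2)^6 = 2^{1 − 6} = 1/32.
By linearity of expectation: E[X] = C(55, 4) · 2^{1 − 6} = 341055 · 1/32 = 341055/32.
Numerically: E[X] ≈ 10657.96875.

E[X] = C(55,4)·2^(1−C(4,2)) = 341055/32 ≈ 10657.96875.


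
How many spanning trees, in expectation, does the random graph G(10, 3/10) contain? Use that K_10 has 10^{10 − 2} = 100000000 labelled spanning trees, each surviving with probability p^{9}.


K_10 has 10^{10 − 2} = 100000000 labelled spanning trees.
For each such spanning tree H, let X_H = 1 if all 9 edges of H are present in G. Then P[X_H = 1] = p^{9} = (3/10)^{9} = 19683/1000000000.
By linearity of expectation: E[X] = Σ_H E[X_H] = 100000000 · p^{9} = 100000000 · 19683/1000000000 = 19683/10.
Numerically: E[X] ≈ 1968.

E[X] = 100000000 · (3/10)^{9} = 19683/10 ≈ 1968.


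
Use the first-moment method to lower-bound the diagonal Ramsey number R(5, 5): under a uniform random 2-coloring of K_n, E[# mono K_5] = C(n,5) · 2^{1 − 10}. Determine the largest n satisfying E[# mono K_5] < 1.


We need C(n, 5) · 2^{1 − 10} < 1, i.e. C(n, 5) < 2^{10 − 1} = 512.
Check values of n near the boundary:
  n = 10: C(10, 5) = 252; 252 < 512? YES
  n = 11: C(11, 5) = 462; 462 < 512? YES
  n = 12: C(12, 5) = 792; 792 < 512? NO
The largest n with C(n, 5) < 512 is n = 11 (where E[X] = 231/256 ≈ 0.902). Hence R(5, 5) > 11, i.e. R(5, 5) ≥ 12.

Largest n = 11; hence R(5, 5) > 11.


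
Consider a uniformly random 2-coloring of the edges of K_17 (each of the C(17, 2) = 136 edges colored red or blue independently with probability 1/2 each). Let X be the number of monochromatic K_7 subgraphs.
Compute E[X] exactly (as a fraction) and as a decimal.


Let X = Σ_S X_S over the C(17, 7) = 19448 subsets S of size 7, where X_S = 1 if the K_7 on S is monochromatic.
For a fixed S, the K_7 on S has C(7, 2) = 21 edges. P[all 21 edges red] = (1/2)^21, and likewise for blue, so P[monochromatic] = 2·(1/2)^21 = 2^{1 − 21} = 1/1048576.
By linearity of expectation: E[X] = C(17, 7) · 2^{1 − 21} = 19448 · 1/1048576 = 2431/131072.
Numerically: E[X] ≈ 0.0185.

E[X] = C(17,7)·2^(1−C(7,2)) = 2431/131072 ≈ 0.0185.


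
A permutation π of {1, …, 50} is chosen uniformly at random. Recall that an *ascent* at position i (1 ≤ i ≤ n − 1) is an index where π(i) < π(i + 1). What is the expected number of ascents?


Write X = Σ X_I over i = 1, …, 49, with X_I the indicator of one ascent.
There are 49 indicators.
For each fixed i, the pair (π(i), π(i+1)) is a uniformly random ordered pair of distinct values from {1, …, 50}; by symmetry P[π(i) < π(i+1)] = 1/2.
By linearity: E[X] = 49 · (1/2) = (50 − 1) · (1/2) = 49/2 ≈ 24.500.

E[X] = 49/2 = 24.500.


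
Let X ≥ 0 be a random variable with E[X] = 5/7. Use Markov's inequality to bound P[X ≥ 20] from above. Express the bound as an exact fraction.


μ = E[X] = 5/7, a = 20.
Markov: P[X ≥ 20] ≤ μ/a = (5/7)/20 = 1/28.
Numerically: ≈ 0.03571.
(Since a = 20 > μ = 0.71429, the bound 1/28 is < 1 and informative.)

P[X ≥ 20] ≤ 1/28 ≈ 0.03571.


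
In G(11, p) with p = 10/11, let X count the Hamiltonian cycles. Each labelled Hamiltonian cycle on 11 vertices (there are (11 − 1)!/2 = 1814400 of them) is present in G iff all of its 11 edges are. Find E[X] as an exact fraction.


K_11 has (11 − 1)!/2 = 1814400 labelled Hamiltonian cycles.
For each such Hamiltonian cycle H, let X_H = 1 if all 11 edges of H are present in G. Then P[X_H = 1] = p^{11} = (10/11)^{11} = 100000000000/285311670611.
By linearity: E[X] = Σ_H E[X_H] = 1814400 · p^{11} = 1814400 · 100000000000/285311670611 = 181440000000000000/285311670611.
Numerically: E[X] ≈ 6.359e+05.

E[X] = 1814400 · (10/11)^{11} = 181440000000000000/285311670611 ≈ 6.359e+05.


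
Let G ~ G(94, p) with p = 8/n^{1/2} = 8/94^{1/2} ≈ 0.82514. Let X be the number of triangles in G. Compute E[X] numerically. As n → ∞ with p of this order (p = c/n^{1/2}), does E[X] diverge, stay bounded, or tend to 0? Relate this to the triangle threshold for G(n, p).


Number of potential triangles: C(94, 3) = 134044.
Each occurs with probability p³ ≈ (0.82514)³ ≈ 5.6179540e-01.
By linearity: E[X] = C(94, 3)·p³ ≈ 134044 · 5.6179540e-01 ≈ 75305.30289.
Since α = 1/2 < 1, p = c/n^{1/2} ≫ 1/n is above the triangle threshold p ~ 1/n. Asymptotically E[X] ~ (c³/6)·n^{3(1−α)} = (8³/6)·n^{1.5} → ∞; triangles are abundant w.h.p.

E[X] ≈ 75305.30289; in regime p = Θ(1/n^{1/2}) E[X] diverges (above the triangle threshold p ~ 1/n).


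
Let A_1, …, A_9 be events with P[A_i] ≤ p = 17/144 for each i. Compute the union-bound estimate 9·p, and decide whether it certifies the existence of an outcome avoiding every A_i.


Union bound: P[∪_{i=1}^{9} A_i] ≤ Σ_i P[A_i] ≤ 9·p = 9·(17/144) = 17/16.
Numerically: 17/16 ≈ 1.062.
Is 17/16 < 1? NO.
Since the bound 17/16 is ≥ 1, the union bound is uninformative here; it does NOT by itself certify existence.

9·p = 17/16 ≈ 1.062; existence NOT certified by the union bound.


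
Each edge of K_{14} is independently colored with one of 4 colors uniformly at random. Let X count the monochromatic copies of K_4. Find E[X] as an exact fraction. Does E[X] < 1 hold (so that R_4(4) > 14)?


E[X] = C(14, 4) · 4^{1 − 6} = 1001 · 4^{−5} = 1001/1024.
As a reduced fraction: E[X] = 1001/1024 ≈ 0.97754.
Is E[X] < 1? YES.
Since E[X] < 1, there exists a 4-coloring of K_{14} with no monochromatic K_4; hence R_4(4) > 14.

E[X] = 1001/1024 ≈ 0.97754; E[X] < 1, so R_4(4) > 14.


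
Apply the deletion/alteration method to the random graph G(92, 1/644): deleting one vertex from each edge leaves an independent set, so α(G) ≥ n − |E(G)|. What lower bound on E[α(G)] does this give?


E[|E(G)|] = C(92, 2)·p = 4186 · (1/644) = 13/2.
E[α(G)] ≥ n − E[|E(G)|] = 92 − 13/2 = 171/2.
Numerically: ≈ 85.5000.
(This is only a lower bound; the true E[α(G)] may be larger.)

E[α(G)] ≥ 171/2 ≈ 85.5000.


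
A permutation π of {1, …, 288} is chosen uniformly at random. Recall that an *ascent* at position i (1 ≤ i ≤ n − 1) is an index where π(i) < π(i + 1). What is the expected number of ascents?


Write X = Σ X_I over i = 1, …, 287, with X_I the indicator of one ascent.
There are 287 indicators.
For each fixed i, the pair (π(i), π(i+1)) is a uniformly random ordered pair of distinct values from {1, …, 288}; by symmetry P[π(i) < π(i+1)] = 1/2.
By linearity: E[X] = 287 · (1/2) = (288 − 1) · (1/2) = 287/2 ≈ 143.500000.

E[X] = 287/2 = 143.500000.


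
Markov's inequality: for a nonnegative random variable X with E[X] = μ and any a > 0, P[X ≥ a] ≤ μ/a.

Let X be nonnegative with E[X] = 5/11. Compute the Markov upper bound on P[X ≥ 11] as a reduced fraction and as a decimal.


μ = E[X] = 5/11, a = 11.
Markov: P[X ≥ 11] ≤ μ/a = (5/11)/11 = 5/121.
Numerically: ≈ 0.041322.
(Since a = 11 > μ = 0.454545, the bound 5/121 is < 1 and informative.)

P[X ≥ 11] ≤ 5/121 ≈ 0.041322.


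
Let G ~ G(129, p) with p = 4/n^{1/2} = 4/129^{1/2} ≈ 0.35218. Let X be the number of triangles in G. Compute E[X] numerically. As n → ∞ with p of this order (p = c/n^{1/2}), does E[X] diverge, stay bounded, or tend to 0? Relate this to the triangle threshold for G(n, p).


Number of potential triangles: C(129, 3) = 349504.
Each occurs with probability p³ ≈ (0.35218)³ ≈ 4.3681285e-02.
By linearity: E[X] = C(129, 3)·p³ ≈ 349504 · 4.3681285e-02 ≈ 15266.78393.
Since α = 1/2 < 1, p = c/n^{1/2} ≫ 1/n is above the triangle threshold p ~ 1/n. Asymptotically E[X] ~ (c³/6)·n^{3(1−α)} = (4³/6)·n^{1.5} → ∞; triangles are abundant w.h.p.

E[X] ≈ 15266.78393; in regime p = Θ(1/n^{1/2}) E[X] diverges (above the triangle threshold p ~ 1/n).
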